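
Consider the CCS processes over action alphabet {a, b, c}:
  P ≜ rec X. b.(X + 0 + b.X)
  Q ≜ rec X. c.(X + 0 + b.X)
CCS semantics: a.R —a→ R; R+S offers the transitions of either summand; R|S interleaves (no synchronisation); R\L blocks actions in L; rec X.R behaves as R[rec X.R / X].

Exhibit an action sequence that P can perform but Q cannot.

b

P's transition system — 2 states:
  s0 = rec X. b.(X + 0 + b.X) :: --b--▸ s1
  s1 = (rec X. b.(X + 0 + b.X)) + 0 + b.(rec X. b.(X + 0 + b.X)) :: --b--▸ s0, --b--▸ s1
Q's transition system — 2 states:
  t0 = rec X. c.(X + 0 + b.X) :: --c--▸ t1
  t1 = (rec X. c.(X + 0 + b.X)) + 0 + b.(rec X. c.(X + 0 + b.X)) :: --b--▸ t0, --c--▸ t1
Trace ⟨b⟩ through P, begin at {s0}:
  [1] b ⇒ {s1}
  — P admits the full trace.
Trace ⟨b⟩ through Q, begin at {t0}:
  [1] b ⇒ ∅  — Q cannot continue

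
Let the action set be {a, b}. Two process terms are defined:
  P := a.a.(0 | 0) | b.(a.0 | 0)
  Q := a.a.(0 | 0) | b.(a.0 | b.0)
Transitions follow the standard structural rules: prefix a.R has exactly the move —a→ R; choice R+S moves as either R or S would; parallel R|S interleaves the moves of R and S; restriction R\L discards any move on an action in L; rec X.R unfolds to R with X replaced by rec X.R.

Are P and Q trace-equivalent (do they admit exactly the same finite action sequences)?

trace-distinct — witness ⟨bb⟩

P's transition system — 9 states:
  p0 = a.a.(0 | 0) | b.(a.0 | 0) | =a=> p1, =b=> p2
  p1 = a.(0 | 0) | b.(a.0 | 0) | =a=> p3, =b=> p4
  p2 = a.a.(0 | 0) | (a.0 | 0) | =a=> p4, =a=> p5
  p3 = 0 | 0 | b.(a.0 | 0) | =b=> p6
  p4 = a.(0 | 0) | (a.0 | 0) | =a=> p6, =a=> p7
  p5 = a.a.(0 | 0) | (0 | 0) | =a=> p7
  p6 = 0 | 0 | (a.0 | 0) | =a=> p8
  p7 = a.(0 | 0) | (0 | 0) | =a=> p8
  p8 = 0 | 0 | (0 | 0) | ·
Q's transition system — 15 states:
  q0 = a.a.(0 | 0) | b.(a.0 | b.0) | =a=> q1, =b=> q2
  q1 = a.(0 | 0) | b.(a.0 | b.0) | =a=> q3, =b=> q4
  q2 = a.a.(0 | 0) | (a.0 | b.0) | =a=> q4, =a=> q5, =b=> q6
  q3 = 0 | 0 | b.(a.0 | b.0) | =b=> q7
  q4 = a.(0 | 0) | (a.0 | b.0) | =a=> q7, =a=> q8, =b=> q9
  q5 = a.a.(0 | 0) | (0 | b.0) | =a=> q8, =b=> q10
  q6 = a.a.(0 | 0) | (a.0 | 0) | =a=> q10, =a=> q9
  q7 = 0 | 0 | (a.0 | b.0) | =a=> q11, =b=> q12
  q8 = a.(0 | 0) | (0 | b.0) | =a=> q11, =b=> q13
  q9 = a.(0 | 0) | (a.0 | 0) | =a=> q12, =a=> q13
  q10 = a.a.(0 | 0) | (0 | 0) | =a=> q13
  q11 = 0 | 0 | (0 | b.0) | =b=> q14
  q12 = 0 | 0 | (a.0 | 0) | =a=> q14
  q13 = a.(0 | 0) | (0 | 0) | =a=> q14
  q14 = 0 | 0 | (0 | 0) | ·
Executing bb from Q (initial set {q0}):
  after b @ step 1: {q2}
  after b @ step 2: {q6}
  Q completes σ.
Executing bb from P (initial set {p0}):
  after b @ step 1: {p2}
  after b @ step 2: ∅  — P cannot continue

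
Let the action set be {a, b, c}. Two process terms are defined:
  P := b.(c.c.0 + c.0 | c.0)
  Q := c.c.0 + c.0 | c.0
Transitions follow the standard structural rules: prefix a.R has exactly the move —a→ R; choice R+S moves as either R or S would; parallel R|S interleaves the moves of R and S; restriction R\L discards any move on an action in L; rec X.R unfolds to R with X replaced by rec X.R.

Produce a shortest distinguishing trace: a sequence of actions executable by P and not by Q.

LTS(P): 7 reachable states
  s0 = b.(c.c.0 + c.0 | c.0) → =b=> s1
  s1 = c.c.0 + c.0 | c.0 → =c=> s2, =c=> s3, =c=> s4
  s2 = 0 | c.0 → =c=> s5
  s3 = c.0 → =c=> s6
  s4 = c.0 | 0 → =c=> s5
  s5 = 0 | 0 → deadlocked
  s6 = 0 → deadlocked
LTS(Q): 6 reachable states
  t0 = c.c.0 + c.0 | c.0 → =c=> t1, =c=> t2, =c=> t3
  t1 = 0 | c.0 → =c=> t4
  t2 = c.0 → =c=> t5
  t3 = c.0 | 0 → =c=> t4
  t4 = 0 | 0 → deadlocked
  t5 = 0 → deadlocked
Run σ = ⟨b⟩ on P: start {s0}
  after b @ step 1: {s1}
  — P admits the full trace.
Run σ = ⟨b⟩ on Q: start {t0}
  after b @ step 1: no successor for Q

b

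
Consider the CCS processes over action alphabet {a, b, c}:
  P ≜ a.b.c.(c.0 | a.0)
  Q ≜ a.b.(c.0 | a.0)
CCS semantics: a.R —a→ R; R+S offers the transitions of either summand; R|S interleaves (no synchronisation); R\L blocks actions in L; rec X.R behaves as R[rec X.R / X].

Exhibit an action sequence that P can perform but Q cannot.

abcc

LTS(P): 7 reachable states
  m0 = a.b.c.(c.0 | a.0) has moves -a-> m1
  m1 = b.c.(c.0 | a.0) has moves -b-> m2
  m2 = c.(c.0 | a.0) has moves -c-> m3
  m3 = c.0 | a.0 has moves -a-> m4, -c-> m5
  m4 = c.0 | 0 has moves -c-> m6
  m5 = 0 | a.0 has moves -a-> m6
  m6 = 0 | 0 has moves stopped
LTS(Q): 6 reachable states
  n0 = a.b.(c.0 | a.0) has moves -a-> n1
  n1 = b.(c.0 | a.0) has moves -b-> n2
  n2 = c.0 | a.0 has moves -a-> n3, -c-> n4
  n3 = c.0 | 0 has moves -c-> n5
  n4 = 0 | a.0 has moves -a-> n5
  n5 = 0 | 0 has moves stopped
Executing abcc from P (initial set {m0}):
  step 1 (a): {m1}
  step 2 (b): {m2}
  step 3 (c): {m3}
  step 4 (c): {m5}
  ✓ P
Executing abcc from Q (initial set {n0}):
  step 1 (a): {n1}
  step 2 (b): {n2}
  step 3 (c): {n4}
  step 4 (c): no successor for Q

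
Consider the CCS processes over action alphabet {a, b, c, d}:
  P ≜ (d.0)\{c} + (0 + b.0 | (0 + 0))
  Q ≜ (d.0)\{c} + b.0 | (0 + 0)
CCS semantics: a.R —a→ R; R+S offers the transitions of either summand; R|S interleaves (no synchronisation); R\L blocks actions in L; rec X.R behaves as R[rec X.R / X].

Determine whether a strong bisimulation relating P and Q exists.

P ~ Q

LTS(P): 3 reachable states
  u0 = (d.0)\{c} + (0 + b.0 | (0 + 0)) ⊢ =b=> u1, =d=> u2
  u1 = 0 | (0 + 0) ⊢ (no moves)
  u2 = 0\{c} ⊢ (no moves)
LTS(Q): 3 reachable states
  v0 = (d.0)\{c} + b.0 | (0 + 0) ⊢ =b=> v1, =d=> v2
  v1 = 0 | (0 + 0) ⊢ (no moves)
  v2 = 0\{c} ⊢ (no moves)
Coarsest stable partition (strong bisimilarity classes):
  B0 = {u0, v0}
  B1 = {u1, u2, v1, v2}
u0 ∈ B0, v0 ∈ B0 → same block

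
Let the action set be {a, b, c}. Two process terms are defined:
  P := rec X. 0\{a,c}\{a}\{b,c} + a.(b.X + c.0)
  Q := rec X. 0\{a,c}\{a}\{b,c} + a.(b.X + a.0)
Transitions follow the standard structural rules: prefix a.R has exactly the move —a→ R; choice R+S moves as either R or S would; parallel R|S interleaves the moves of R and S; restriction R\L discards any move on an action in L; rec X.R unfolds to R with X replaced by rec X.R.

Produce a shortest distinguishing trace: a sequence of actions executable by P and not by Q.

LTS(P): 3 reachable states
  u0 = rec X. 0\{a,c}\{a}\{b,c} + a.(b.X + c.0) :: —a→ u1
  u1 = b.(rec X. 0\{a,c}\{a}\{b,c} + a.(b.X + c.0)) + c.0 :: —b→ u0, —c→ u2
  u2 = 0 :: (no moves)
LTS(Q): 3 reachable states
  v0 = rec X. 0\{a,c}\{a}\{b,c} + a.(b.X + a.0) :: —a→ v1
  v1 = b.(rec X. 0\{a,c}\{a}\{b,c} + a.(b.X + a.0)) + a.0 :: —a→ v2, —b→ v0
  v2 = 0 :: (no moves)
Trace ⟨ac⟩ through P, begin at {u0}:
  step 1 (a): {u1}
  step 2 (c): {u2}
  — P admits the full trace.
Trace ⟨ac⟩ through Q, begin at {v0}:
  step 1 (a): {v1}
  step 2 (c): ∅  — Q cannot continue

ac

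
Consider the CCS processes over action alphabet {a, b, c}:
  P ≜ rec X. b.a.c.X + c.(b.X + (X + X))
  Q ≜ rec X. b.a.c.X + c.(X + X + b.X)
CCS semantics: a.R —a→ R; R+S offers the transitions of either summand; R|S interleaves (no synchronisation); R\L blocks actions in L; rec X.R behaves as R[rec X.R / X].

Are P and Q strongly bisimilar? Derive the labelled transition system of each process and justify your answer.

YES

LTS(P): 4 reachable states
  u0 = rec X. b.a.c.X + c.(b.X + (X + X)) ⊢ -b-> u1, -c-> u2
  u1 = a.c.(rec X. b.a.c.X + c.(b.X + (X + X))) ⊢ -a-> u3
  u2 = b.(rec X. b.a.c.X + c.(b.X + (X + X))) + ((rec X. b.a.c.X + c.(b.X + (X + X))) + (rec X. b.a.c.X + c.(b.X + (X + X)))) ⊢ -b-> u0, -b-> u1, -c-> u2
  u3 = c.(rec X. b.a.c.X + c.(b.X + (X + X))) ⊢ -c-> u0
LTS(Q): 4 reachable states
  v0 = rec X. b.a.c.X + c.(X + X + b.X) ⊢ -b-> v1, -c-> v2
  v1 = a.c.(rec X. b.a.c.X + c.(X + X + b.X)) ⊢ -a-> v3
  v2 = (rec X. b.a.c.X + c.(X + X + b.X)) + (rec X. b.a.c.X + c.(X + X + b.X)) + b.(rec X. b.a.c.X + c.(X + X + b.X)) ⊢ -b-> v0, -b-> v1, -c-> v2
  v3 = c.(rec X. b.a.c.X + c.(X + X + b.X)) ⊢ -c-> v0
Coarsest stable partition (strong bisimilarity classes):
  B0 = {u0, v0}
  B1 = {u1, v1}
  B2 = {u3, v3}
  B3 = {u2, v2}
u0 ∈ B0, v0 ∈ B0 → same block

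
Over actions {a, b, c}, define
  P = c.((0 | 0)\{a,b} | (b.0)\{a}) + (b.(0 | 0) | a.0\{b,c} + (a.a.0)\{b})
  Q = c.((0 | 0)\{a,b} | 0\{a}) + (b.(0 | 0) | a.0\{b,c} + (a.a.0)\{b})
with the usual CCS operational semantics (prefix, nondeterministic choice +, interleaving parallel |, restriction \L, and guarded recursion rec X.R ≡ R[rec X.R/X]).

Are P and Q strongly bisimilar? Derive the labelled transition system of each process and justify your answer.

Reachable graph of P (8 states):
  u0 = c.((0 | 0)\{a,b} | (b.0)\{a}) + (b.(0 | 0) | a.0\{b,c} + (a.a.0)\{b}) ⊢ --a--▸ u1, --a--▸ u2, --b--▸ u3, --c--▸ u4
  u1 = (a.0)\{b} ⊢ --a--▸ u5
  u2 = b.(0 | 0) | 0\{b,c} ⊢ --b--▸ u6
  u3 = 0 | 0 | a.0\{b,c} ⊢ --a--▸ u6
  u4 = (0 | 0)\{a,b} | (b.0)\{a} ⊢ --b--▸ u7
  u5 = 0\{b} ⊢ stopped
  u6 = 0 | 0 | 0\{b,c} ⊢ stopped
  u7 = (0 | 0)\{a,b} | 0\{a} ⊢ stopped
Reachable graph of Q (7 states):
  v0 = c.((0 | 0)\{a,b} | 0\{a}) + (b.(0 | 0) | a.0\{b,c} + (a.a.0)\{b}) ⊢ --a--▸ v1, --a--▸ v2, --b--▸ v3, --c--▸ v4
  v1 = (a.0)\{b} ⊢ --a--▸ v5
  v2 = b.(0 | 0) | 0\{b,c} ⊢ --b--▸ v6
  v3 = 0 | 0 | a.0\{b,c} ⊢ --a--▸ v6
  v4 = (0 | 0)\{a,b} | 0\{a} ⊢ stopped
  v5 = 0\{b} ⊢ stopped
  v6 = 0 | 0 | 0\{b,c} ⊢ stopped
Bisimilarity quotient blocks:
  B0 = {u0}
  B1 = {u2, u4, v2}
  B2 = {u5, u6, u7, v4, v5, v6}
  B3 = {u1, u3, v1, v3}
  B4 = {v0}
u0 ∈ B0, v0 ∈ B4 → different blocks

NO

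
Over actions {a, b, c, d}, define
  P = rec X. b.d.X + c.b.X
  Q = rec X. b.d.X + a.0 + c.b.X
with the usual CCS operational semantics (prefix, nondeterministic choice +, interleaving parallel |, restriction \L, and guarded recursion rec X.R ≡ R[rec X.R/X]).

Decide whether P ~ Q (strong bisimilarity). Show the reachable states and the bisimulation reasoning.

P's transition system — 3 states:
  u0 = rec X. b.d.X + c.b.X ⊢ =b=> u1, =c=> u2
  u1 = d.(rec X. b.d.X + c.b.X) ⊢ =d=> u0
  u2 = b.(rec X. b.d.X + c.b.X) ⊢ =b=> u0
Q's transition system — 4 states:
  v0 = rec X. b.d.X + a.0 + c.b.X ⊢ =a=> v1, =b=> v2, =c=> v3
  v1 = 0 ⊢ ·
  v2 = d.(rec X. b.d.X + a.0 + c.b.X) ⊢ =d=> v0
  v3 = b.(rec X. b.d.X + a.0 + c.b.X) ⊢ =b=> v0
Coarsest stable partition (strong bisimilarity classes):
  B0 = {u0}
  B1 = {u1}
  B2 = {u2}
  B3 = {v0}
  B4 = {v2}
  B5 = {v1}
  B6 = {v3}
u0 ∈ B0, v0 ∈ B3 → different blocks

not bisimilar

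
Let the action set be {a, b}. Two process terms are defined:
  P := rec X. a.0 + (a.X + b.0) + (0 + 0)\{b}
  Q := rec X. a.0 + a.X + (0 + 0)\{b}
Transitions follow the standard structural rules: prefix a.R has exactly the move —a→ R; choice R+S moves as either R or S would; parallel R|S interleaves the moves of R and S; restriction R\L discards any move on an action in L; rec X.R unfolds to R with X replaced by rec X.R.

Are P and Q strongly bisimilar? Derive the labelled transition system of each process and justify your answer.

P ≁ Q

Reachable graph of P (2 states):
  u0 = rec X. a.0 + (a.X + b.0) + (0 + 0)\{b} → ··a··> u0, ··a··> u1, ··b··> u1
  u1 = 0 → (no moves)
Reachable graph of Q (2 states):
  v0 = rec X. a.0 + a.X + (0 + 0)\{b} → ··a··> v0, ··a··> v1
  v1 = 0 → (no moves)
Coarsest stable partition (strong bisimilarity classes):
  B0 = {u0}
  B1 = {u1, v1}
  B2 = {v0}
u0 ∈ B0, v0 ∈ B2 → different blocks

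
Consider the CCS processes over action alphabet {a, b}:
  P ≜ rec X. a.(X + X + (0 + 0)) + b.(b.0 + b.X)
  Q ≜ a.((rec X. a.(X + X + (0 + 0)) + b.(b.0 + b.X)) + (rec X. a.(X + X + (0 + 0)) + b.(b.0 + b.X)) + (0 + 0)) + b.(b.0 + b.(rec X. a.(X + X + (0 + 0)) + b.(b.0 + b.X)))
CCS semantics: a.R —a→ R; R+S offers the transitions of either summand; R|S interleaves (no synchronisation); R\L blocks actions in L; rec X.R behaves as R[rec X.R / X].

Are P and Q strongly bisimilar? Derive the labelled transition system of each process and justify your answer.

Reachable graph of P (4 states):
  s0 = rec X. a.(X + X + (0 + 0)) + b.(b.0 + b.X) | =a=> s1, =b=> s2
  s1 = (rec X. a.(X + X + (0 + 0)) + b.(b.0 + b.X)) + (rec X. a.(X + X + (0 + 0)) + b.(b.0 + b.X)) + (0 + 0) | =a=> s1, =b=> s2
  s2 = b.0 + b.(rec X. a.(X + X + (0 + 0)) + b.(b.0 + b.X)) | =b=> s0, =b=> s3
  s3 = 0 | ∅
Reachable graph of Q (5 states):
  t0 = a.((rec X. a.(X + X + (0 + 0)) + b.(b.0 + b.X)) + (rec X. a.(X + X + (0 + 0)) + b.(b.0 + b.X)) + (0 + 0)) + b.(b.0 + b.(rec X. a.(X + X + (0 + 0)) + b.(b.0 + b.X))) | =a=> t1, =b=> t2
  t1 = (rec X. a.(X + X + (0 + 0)) + b.(b.0 + b.X)) + (rec X. a.(X + X + (0 + 0)) + b.(b.0 + b.X)) + (0 + 0) | =a=> t1, =b=> t2
  t2 = b.0 + b.(rec X. a.(X + X + (0 + 0)) + b.(b.0 + b.X)) | =b=> t3, =b=> t4
  t3 = 0 | ∅
  t4 = rec X. a.(X + X + (0 + 0)) + b.(b.0 + b.X) | =a=> t1, =b=> t2
Bisimilarity quotient blocks:
  B0 = {s0, s1, t0, t1, t4}
  B1 = {s2, t2}
  B2 = {s3, t3}
s0 ∈ B0, t0 ∈ B0 → same block

YES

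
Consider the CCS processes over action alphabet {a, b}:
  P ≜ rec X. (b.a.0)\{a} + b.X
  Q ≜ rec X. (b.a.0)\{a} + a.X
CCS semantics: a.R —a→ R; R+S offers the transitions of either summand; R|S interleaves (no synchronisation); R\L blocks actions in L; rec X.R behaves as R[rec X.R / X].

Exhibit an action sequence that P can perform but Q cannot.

LTS(P): 2 reachable states
  p0 = rec X. (b.a.0)\{a} + b.X | ··b··> p0, ··b··> p1
  p1 = (a.0)\{a} | stopped
LTS(Q): 2 reachable states
  q0 = rec X. (b.a.0)\{a} + a.X | ··a··> q0, ··b··> q1
  q1 = (a.0)\{a} | stopped
Run σ = ⟨bb⟩ on P: start {p0}
  [1] b ⇒ {p0, p1}
  [2] b ⇒ {p0, p1}
  P completes σ.
Run σ = ⟨bb⟩ on Q: start {q0}
  [1] b ⇒ {q1}
  [2] b ⇒ no successor for Q

bb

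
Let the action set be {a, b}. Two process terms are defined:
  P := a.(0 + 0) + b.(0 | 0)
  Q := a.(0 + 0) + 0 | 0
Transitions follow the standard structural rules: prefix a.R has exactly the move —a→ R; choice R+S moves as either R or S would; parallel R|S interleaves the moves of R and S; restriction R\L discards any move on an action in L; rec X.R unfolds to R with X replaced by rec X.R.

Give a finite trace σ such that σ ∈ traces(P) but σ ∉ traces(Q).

Reachable graph of P (3 states):
  s0 = a.(0 + 0) + b.(0 | 0) ⊢ =a=> s1, =b=> s2
  s1 = 0 + 0 ⊢ ∅
  s2 = 0 | 0 ⊢ ∅
Reachable graph of Q (2 states):
  t0 = a.(0 + 0) + 0 | 0 ⊢ =a=> t1
  t1 = 0 + 0 ⊢ ∅
Trace ⟨b⟩ through P, begin at {s0}:
  step 1 (b): {s2}
  ✓ P
Trace ⟨b⟩ through Q, begin at {t0}:
  step 1 (b): no successor for Q

b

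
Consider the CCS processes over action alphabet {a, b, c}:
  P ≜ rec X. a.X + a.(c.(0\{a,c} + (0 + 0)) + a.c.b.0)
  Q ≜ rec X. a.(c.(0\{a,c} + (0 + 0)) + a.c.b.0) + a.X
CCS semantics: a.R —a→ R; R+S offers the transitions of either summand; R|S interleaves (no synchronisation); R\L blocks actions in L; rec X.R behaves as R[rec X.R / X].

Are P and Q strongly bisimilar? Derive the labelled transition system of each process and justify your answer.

P's transition system — 6 states:
  u0 = rec X. a.X + a.(c.(0\{a,c} + (0 + 0)) + a.c.b.0) :: --a--▸ u0, --a--▸ u1
  u1 = c.(0\{a,c} + (0 + 0)) + a.c.b.0 :: --a--▸ u2, --c--▸ u3
  u2 = c.b.0 :: --c--▸ u4
  u3 = 0\{a,c} + (0 + 0) :: ·
  u4 = b.0 :: --b--▸ u5
  u5 = 0 :: ·
Q's transition system — 6 states:
  v0 = rec X. a.(c.(0\{a,c} + (0 + 0)) + a.c.b.0) + a.X :: --a--▸ v0, --a--▸ v1
  v1 = c.(0\{a,c} + (0 + 0)) + a.c.b.0 :: --a--▸ v2, --c--▸ v3
  v2 = c.b.0 :: --c--▸ v4
  v3 = 0\{a,c} + (0 + 0) :: ·
  v4 = b.0 :: --b--▸ v5
  v5 = 0 :: ·
Coarsest stable partition (strong bisimilarity classes):
  B0 = {u0, v0}
  B1 = {u1, v1}
  B2 = {u2, v2}
  B3 = {u4, v4}
  B4 = {u3, u5, v3, v5}
u0 ∈ B0, v0 ∈ B0 → same block

P ~ Q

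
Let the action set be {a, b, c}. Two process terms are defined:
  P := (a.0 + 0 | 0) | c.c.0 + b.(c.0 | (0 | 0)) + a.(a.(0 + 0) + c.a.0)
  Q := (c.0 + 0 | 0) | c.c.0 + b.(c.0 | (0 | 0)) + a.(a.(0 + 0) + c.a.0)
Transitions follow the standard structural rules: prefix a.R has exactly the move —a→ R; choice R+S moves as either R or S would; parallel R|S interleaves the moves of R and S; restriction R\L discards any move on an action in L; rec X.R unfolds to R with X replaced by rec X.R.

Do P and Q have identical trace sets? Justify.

trace-distinct — witness ⟨ca⟩

Reachable graph of P (12 states):
  u0 = (a.0 + 0 | 0) | c.c.0 + b.(c.0 | (0 | 0)) + a.(a.(0 + 0) + c.a.0) :: =a=> u1, =a=> u2, =b=> u3, =c=> u4
  u1 = 0 | c.c.0 :: =c=> u5
  u2 = a.(0 + 0) + c.a.0 :: =a=> u6, =c=> u7
  u3 = c.0 | (0 | 0) :: =c=> u8
  u4 = (a.0 + 0 | 0) | c.0 :: =a=> u5, =c=> u9
  u5 = 0 | c.0 :: =c=> u10
  u6 = 0 + 0 :: stopped
  u7 = a.0 :: =a=> u11
  u8 = 0 | (0 | 0) :: stopped
  u9 = (a.0 + 0 | 0) | 0 :: =a=> u10
  u10 = 0 | 0 :: stopped
  u11 = 0 :: stopped
Reachable graph of Q (12 states):
  v0 = (c.0 + 0 | 0) | c.c.0 + b.(c.0 | (0 | 0)) + a.(a.(0 + 0) + c.a.0) :: =a=> v1, =b=> v2, =c=> v3, =c=> v4
  v1 = a.(0 + 0) + c.a.0 :: =a=> v5, =c=> v6
  v2 = c.0 | (0 | 0) :: =c=> v7
  v3 = (c.0 + 0 | 0) | c.0 :: =c=> v8, =c=> v9
  v4 = 0 | c.c.0 :: =c=> v9
  v5 = 0 + 0 :: stopped
  v6 = a.0 :: =a=> v10
  v7 = 0 | (0 | 0) :: stopped
  v8 = (c.0 + 0 | 0) | 0 :: =c=> v11
  v9 = 0 | c.0 :: =c=> v11
  v10 = 0 :: stopped
  v11 = 0 | 0 :: stopped
Executing ca from P (initial set {u0}):
  [1] c ⇒ {u4}
  [2] a ⇒ {u5}
  — P admits the full trace.
Executing ca from Q (initial set {v0}):
  [1] c ⇒ {v3, v4}
  [2] a ⇒ ∅  — Q cannot continue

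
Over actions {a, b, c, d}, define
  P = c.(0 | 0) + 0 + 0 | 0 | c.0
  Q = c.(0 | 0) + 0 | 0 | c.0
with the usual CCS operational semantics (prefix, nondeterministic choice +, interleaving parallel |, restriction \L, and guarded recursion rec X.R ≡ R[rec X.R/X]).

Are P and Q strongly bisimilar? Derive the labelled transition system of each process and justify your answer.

YES

P's transition system — 3 states:
  p0 = c.(0 | 0) + 0 + 0 | 0 | c.0 → --c--▸ p1, --c--▸ p2
  p1 = 0 | 0 → stopped
  p2 = 0 | 0 | 0 → stopped
Q's transition system — 3 states:
  q0 = c.(0 | 0) + 0 | 0 | c.0 → --c--▸ q1, --c--▸ q2
  q1 = 0 | 0 → stopped
  q2 = 0 | 0 | 0 → stopped
Coarsest stable partition (strong bisimilarity classes):
  B0 = {p0, q0}
  B1 = {p1, p2, q1, q2}
p0 ∈ B0, q0 ∈ B0 → same block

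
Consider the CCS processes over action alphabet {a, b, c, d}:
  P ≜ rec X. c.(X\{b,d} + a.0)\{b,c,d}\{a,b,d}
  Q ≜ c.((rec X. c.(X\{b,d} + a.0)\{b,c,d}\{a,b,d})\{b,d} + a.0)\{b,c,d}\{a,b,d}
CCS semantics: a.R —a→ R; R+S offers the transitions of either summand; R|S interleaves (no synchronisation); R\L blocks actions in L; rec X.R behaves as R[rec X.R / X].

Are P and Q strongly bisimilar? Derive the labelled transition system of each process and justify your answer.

LTS(P): 2 reachable states
  m0 = rec X. c.(X\{b,d} + a.0)\{b,c,d}\{a,b,d} ⊢ ··c··> m1
  m1 = ((rec X. c.(X\{b,d} + a.0)\{b,c,d}\{a,b,d})\{b,d} + a.0)\{b,c,d}\{a,b,d} ⊢ (no moves)
LTS(Q): 2 reachable states
  n0 = c.((rec X. c.(X\{b,d} + a.0)\{b,c,d}\{a,b,d})\{b,d} + a.0)\{b,c,d}\{a,b,d} ⊢ ··c··> n1
  n1 = ((rec X. c.(X\{b,d} + a.0)\{b,c,d}\{a,b,d})\{b,d} + a.0)\{b,c,d}\{a,b,d} ⊢ (no moves)
Coarsest stable partition (strong bisimilarity classes):
  B0 = {m0, n0}
  B1 = {m1, n1}
m0 ∈ B0, n0 ∈ B0 → same block

YES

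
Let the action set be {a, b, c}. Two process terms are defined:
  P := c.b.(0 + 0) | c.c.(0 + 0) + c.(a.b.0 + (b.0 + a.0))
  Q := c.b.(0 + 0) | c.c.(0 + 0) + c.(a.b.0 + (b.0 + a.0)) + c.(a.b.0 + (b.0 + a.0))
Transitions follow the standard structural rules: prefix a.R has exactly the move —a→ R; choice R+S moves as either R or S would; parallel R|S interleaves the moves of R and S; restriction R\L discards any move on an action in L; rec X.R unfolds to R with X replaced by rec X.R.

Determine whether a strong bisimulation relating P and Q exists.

P ~ Q

LTS(P): 12 reachable states
  p0 = c.b.(0 + 0) | c.c.(0 + 0) + c.(a.b.0 + (b.0 + a.0)) ⊢ —c→ p1, —c→ p2, —c→ p3
  p1 = a.b.0 + (b.0 + a.0) ⊢ —a→ p4, —a→ p5, —b→ p4
  p2 = b.(0 + 0) | c.c.(0 + 0) ⊢ —b→ p6, —c→ p7
  p3 = c.b.(0 + 0) | c.(0 + 0) ⊢ —c→ p7, —c→ p8
  p4 = 0 ⊢ ·
  p5 = b.0 ⊢ —b→ p4
  p6 = (0 + 0) | c.c.(0 + 0) ⊢ —c→ p9
  p7 = b.(0 + 0) | c.(0 + 0) ⊢ —b→ p9, —c→ p10
  p8 = c.b.(0 + 0) | (0 + 0) ⊢ —c→ p10
  p9 = (0 + 0) | c.(0 + 0) ⊢ —c→ p11
  p10 = b.(0 + 0) | (0 + 0) ⊢ —b→ p11
  p11 = (0 + 0) | (0 + 0) ⊢ ·
LTS(Q): 12 reachable states
  q0 = c.b.(0 + 0) | c.c.(0 + 0) + c.(a.b.0 + (b.0 + a.0)) + c.(a.b.0 + (b.0 + a.0)) ⊢ —c→ q1, —c→ q2, —c→ q3
  q1 = a.b.0 + (b.0 + a.0) ⊢ —a→ q4, —a→ q5, —b→ q4
  q2 = b.(0 + 0) | c.c.(0 + 0) ⊢ —b→ q6, —c→ q7
  q3 = c.b.(0 + 0) | c.(0 + 0) ⊢ —c→ q7, —c→ q8
  q4 = 0 ⊢ ·
  q5 = b.0 ⊢ —b→ q4
  q6 = (0 + 0) | c.c.(0 + 0) ⊢ —c→ q9
  q7 = b.(0 + 0) | c.(0 + 0) ⊢ —b→ q9, —c→ q10
  q8 = c.b.(0 + 0) | (0 + 0) ⊢ —c→ q10
  q9 = (0 + 0) | c.(0 + 0) ⊢ —c→ q11
  q10 = b.(0 + 0) | (0 + 0) ⊢ —b→ q11
  q11 = (0 + 0) | (0 + 0) ⊢ ·
Partition-refinement fixed point:
  B0 = {p0, q0}
  B1 = {p3, q3}
  B2 = {p8, q8}
  B3 = {p10, p5, q10, q5}
  B4 = {p11, p4, q11, q4}
  B5 = {p7, q7}
  B6 = {p9, q9}
  B7 = {p1, q1}
  B8 = {p2, q2}
  B9 = {p6, q6}
p0 ∈ B0, q0 ∈ B0 → same block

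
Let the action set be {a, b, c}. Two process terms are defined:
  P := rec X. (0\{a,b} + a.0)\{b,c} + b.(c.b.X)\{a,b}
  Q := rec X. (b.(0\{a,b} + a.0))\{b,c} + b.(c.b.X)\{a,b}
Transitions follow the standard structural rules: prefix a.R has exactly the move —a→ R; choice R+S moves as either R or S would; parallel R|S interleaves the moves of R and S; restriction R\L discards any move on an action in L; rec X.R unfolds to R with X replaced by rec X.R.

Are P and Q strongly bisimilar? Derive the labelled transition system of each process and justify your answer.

Reachable graph of P (4 states):
  s0 = rec X. (0\{a,b} + a.0)\{b,c} + b.(c.b.X)\{a,b} has moves -a-> s1, -b-> s2
  s1 = 0\{b,c} has moves deadlocked
  s2 = (c.b.(rec X. (0\{a,b} + a.0)\{b,c} + b.(c.b.X)\{a,b}))\{a,b} has moves -c-> s3
  s3 = (b.(rec X. (0\{a,b} + a.0)\{b,c} + b.(c.b.X)\{a,b}))\{a,b} has moves deadlocked
Reachable graph of Q (3 states):
  t0 = rec X. (b.(0\{a,b} + a.0))\{b,c} + b.(c.b.X)\{a,b} has moves -b-> t1
  t1 = (c.b.(rec X. (b.(0\{a,b} + a.0))\{b,c} + b.(c.b.X)\{a,b}))\{a,b} has moves -c-> t2
  t2 = (b.(rec X. (b.(0\{a,b} + a.0))\{b,c} + b.(c.b.X)\{a,b}))\{a,b} has moves deadlocked
Partition-refinement fixed point:
  B0 = {s0}
  B1 = {s2, t1}
  B2 = {s1, s3, t2}
  B3 = {t0}
s0 ∈ B0, t0 ∈ B3 → different blocks

P ≁ Q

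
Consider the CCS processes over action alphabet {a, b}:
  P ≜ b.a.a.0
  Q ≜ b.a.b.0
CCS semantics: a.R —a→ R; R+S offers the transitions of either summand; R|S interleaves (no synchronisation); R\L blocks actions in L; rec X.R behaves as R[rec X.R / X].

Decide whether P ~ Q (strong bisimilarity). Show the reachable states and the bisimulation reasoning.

Reachable graph of P (4 states):
  m0 = b.a.a.0 ⊢ -b-> m1
  m1 = a.a.0 ⊢ -a-> m2
  m2 = a.0 ⊢ -a-> m3
  m3 = 0 ⊢ (no moves)
Reachable graph of Q (4 states):
  n0 = b.a.b.0 ⊢ -b-> n1
  n1 = a.b.0 ⊢ -a-> n2
  n2 = b.0 ⊢ -b-> n3
  n3 = 0 ⊢ (no moves)
Coarsest stable partition (strong bisimilarity classes):
  B0 = {m0}
  B1 = {m1}
  B2 = {m2}
  B3 = {m3, n3}
  B4 = {n0}
  B5 = {n1}
  B6 = {n2}
m0 ∈ B0, n0 ∈ B4 → different blocks

P ≁ Q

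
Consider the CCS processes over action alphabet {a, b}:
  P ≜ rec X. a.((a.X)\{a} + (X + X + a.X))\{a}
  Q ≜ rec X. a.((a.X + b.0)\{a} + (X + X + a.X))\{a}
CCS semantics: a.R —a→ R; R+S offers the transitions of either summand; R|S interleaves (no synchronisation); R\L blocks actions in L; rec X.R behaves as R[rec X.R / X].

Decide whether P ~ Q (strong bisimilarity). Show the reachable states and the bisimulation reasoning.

P ≁ Q

P's transition system — 2 states:
  s0 = rec X. a.((a.X)\{a} + (X + X + a.X))\{a} | -a-> s1
  s1 = ((a.(rec X. a.((a.X)\{a} + (X + X + a.X))\{a}))\{a} + ((rec X. a.((a.X)\{a} + (X + X + a.X))\{a}) + (rec X. a.((a.X)\{a} + (X + X + a.X))\{a}) + a.(rec X. a.((a.X)\{a} + (X + X + a.X))\{a})))\{a} | (no moves)
Q's transition system — 3 states:
  t0 = rec X. a.((a.X + b.0)\{a} + (X + X + a.X))\{a} | -a-> t1
  t1 = ((a.(rec X. a.((a.X + b.0)\{a} + (X + X + a.X))\{a}) + b.0)\{a} + ((rec X. a.((a.X + b.0)\{a} + (X + X + a.X))\{a}) + (rec X. a.((a.X + b.0)\{a} + (X + X + a.X))\{a}) + a.(rec X. a.((a.X + b.0)\{a} + (X + X + a.X))\{a})))\{a} | -b-> t2
  t2 = 0\{a}\{a} | (no moves)
Bisimilarity quotient blocks:
  B0 = {s0}
  B1 = {s1, t2}
  B2 = {t0}
  B3 = {t1}
s0 ∈ B0, t0 ∈ B2 → different blocks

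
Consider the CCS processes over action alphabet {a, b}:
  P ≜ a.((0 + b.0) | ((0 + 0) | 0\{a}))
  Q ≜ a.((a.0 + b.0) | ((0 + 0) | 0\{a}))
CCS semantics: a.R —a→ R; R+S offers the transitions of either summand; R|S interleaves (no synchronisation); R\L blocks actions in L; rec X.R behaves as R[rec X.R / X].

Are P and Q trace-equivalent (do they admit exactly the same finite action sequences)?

trace-distinct — witness ⟨aa⟩

Reachable graph of P (3 states):
  s0 = a.((0 + b.0) | ((0 + 0) | 0\{a})) | -a-> s1
  s1 = (0 + b.0) | ((0 + 0) | 0\{a}) | -b-> s2
  s2 = 0 | ((0 + 0) | 0\{a}) | ·
Reachable graph of Q (3 states):
  t0 = a.((a.0 + b.0) | ((0 + 0) | 0\{a})) | -a-> t1
  t1 = (a.0 + b.0) | ((0 + 0) | 0\{a}) | -a-> t2, -b-> t2
  t2 = 0 | ((0 + 0) | 0\{a}) | ·
Run σ = ⟨aa⟩ on Q: start {t0}
  step 1 (a): {t1}
  step 2 (a): {t2}
  Q completes σ.
Run σ = ⟨aa⟩ on P: start {s0}
  step 1 (a): {s1}
  step 2 (a): ∅  — P cannot continue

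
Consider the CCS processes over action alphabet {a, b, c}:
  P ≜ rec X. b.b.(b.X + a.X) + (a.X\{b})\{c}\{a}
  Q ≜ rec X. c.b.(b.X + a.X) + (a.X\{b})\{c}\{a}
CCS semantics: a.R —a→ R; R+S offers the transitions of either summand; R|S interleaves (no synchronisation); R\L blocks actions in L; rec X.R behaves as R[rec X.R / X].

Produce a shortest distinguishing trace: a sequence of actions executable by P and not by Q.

Reachable graph of P (3 states):
  m0 = rec X. b.b.(b.X + a.X) + (a.X\{b})\{c}\{a} :: —b→ m1
  m1 = b.(b.(rec X. b.b.(b.X + a.X) + (a.X\{b})\{c}\{a}) + a.(rec X. b.b.(b.X + a.X) + (a.X\{b})\{c}\{a})) :: —b→ m2
  m2 = b.(rec X. b.b.(b.X + a.X) + (a.X\{b})\{c}\{a}) + a.(rec X. b.b.(b.X + a.X) + (a.X\{b})\{c}\{a}) :: —a→ m0, —b→ m0
Reachable graph of Q (3 states):
  n0 = rec X. c.b.(b.X + a.X) + (a.X\{b})\{c}\{a} :: —c→ n1
  n1 = b.(b.(rec X. c.b.(b.X + a.X) + (a.X\{b})\{c}\{a}) + a.(rec X. c.b.(b.X + a.X) + (a.X\{b})\{c}\{a})) :: —b→ n2
  n2 = b.(rec X. c.b.(b.X + a.X) + (a.X\{b})\{c}\{a}) + a.(rec X. c.b.(b.X + a.X) + (a.X\{b})\{c}\{a}) :: —a→ n0, —b→ n0
Run σ = ⟨b⟩ on P: start {m0}
  step 1 (b): {m1}
  ✓ P
Run σ = ⟨b⟩ on Q: start {n0}
  step 1 (b): no successor for Q

b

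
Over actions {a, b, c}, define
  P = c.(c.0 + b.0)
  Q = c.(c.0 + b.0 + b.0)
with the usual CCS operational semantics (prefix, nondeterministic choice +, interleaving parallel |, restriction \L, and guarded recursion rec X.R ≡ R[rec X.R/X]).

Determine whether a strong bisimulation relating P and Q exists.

YES

LTS(P): 3 reachable states
  u0 = c.(c.0 + b.0) ⊢ —c→ u1
  u1 = c.0 + b.0 ⊢ —b→ u2, —c→ u2
  u2 = 0 ⊢ deadlocked
LTS(Q): 3 reachable states
  v0 = c.(c.0 + b.0 + b.0) ⊢ —c→ v1
  v1 = c.0 + b.0 + b.0 ⊢ —b→ v2, —c→ v2
  v2 = 0 ⊢ deadlocked
Coarsest stable partition (strong bisimilarity classes):
  B0 = {u0, v0}
  B1 = {u1, v1}
  B2 = {u2, v2}
u0 ∈ B0, v0 ∈ B0 → same block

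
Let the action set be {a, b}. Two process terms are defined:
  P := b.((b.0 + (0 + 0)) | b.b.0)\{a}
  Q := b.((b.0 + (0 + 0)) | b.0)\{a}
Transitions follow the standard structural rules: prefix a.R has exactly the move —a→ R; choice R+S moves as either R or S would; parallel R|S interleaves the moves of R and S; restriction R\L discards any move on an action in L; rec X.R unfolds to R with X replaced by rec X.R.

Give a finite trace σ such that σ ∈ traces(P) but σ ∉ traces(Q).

bbbb

P's transition system — 7 states:
  m0 = b.((b.0 + (0 + 0)) | b.b.0)\{a} :: —b→ m1
  m1 = ((b.0 + (0 + 0)) | b.b.0)\{a} :: —b→ m2, —b→ m3
  m2 = ((b.0 + (0 + 0)) | b.0)\{a} :: —b→ m4, —b→ m5
  m3 = (0 | b.b.0)\{a} :: —b→ m5
  m4 = ((b.0 + (0 + 0)) | 0)\{a} :: —b→ m6
  m5 = (0 | b.0)\{a} :: —b→ m6
  m6 = (0 | 0)\{a} :: (no moves)
Q's transition system — 5 states:
  n0 = b.((b.0 + (0 + 0)) | b.0)\{a} :: —b→ n1
  n1 = ((b.0 + (0 + 0)) | b.0)\{a} :: —b→ n2, —b→ n3
  n2 = ((b.0 + (0 + 0)) | 0)\{a} :: —b→ n4
  n3 = (0 | b.0)\{a} :: —b→ n4
  n4 = (0 | 0)\{a} :: (no moves)
Trace ⟨bbbb⟩ through P, begin at {m0}:
  step 1 (b): {m1}
  step 2 (b): {m2, m3}
  step 3 (b): {m4, m5}
  step 4 (b): {m6}
  P completes σ.
Trace ⟨bbbb⟩ through Q, begin at {n0}:
  step 1 (b): {n1}
  step 2 (b): {n2, n3}
  step 3 (b): {n4}
  step 4 (b): no successor for Q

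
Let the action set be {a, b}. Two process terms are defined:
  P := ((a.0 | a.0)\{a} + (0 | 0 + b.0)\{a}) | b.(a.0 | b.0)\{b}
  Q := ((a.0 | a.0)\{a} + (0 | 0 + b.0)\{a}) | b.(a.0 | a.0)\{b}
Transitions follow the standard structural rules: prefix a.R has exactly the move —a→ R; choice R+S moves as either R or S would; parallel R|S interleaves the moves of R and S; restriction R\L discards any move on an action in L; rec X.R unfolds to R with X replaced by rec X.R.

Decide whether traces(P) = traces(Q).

P's transition system — 6 states:
  u0 = ((a.0 | a.0)\{a} + (0 | 0 + b.0)\{a}) | b.(a.0 | b.0)\{b} :: —b→ u1, —b→ u2
  u1 = ((a.0 | a.0)\{a} + (0 | 0 + b.0)\{a}) | (a.0 | b.0)\{b} :: —a→ u3, —b→ u4
  u2 = 0\{a} | b.(a.0 | b.0)\{b} :: —b→ u4
  u3 = ((a.0 | a.0)\{a} + (0 | 0 + b.0)\{a}) | (0 | b.0)\{b} :: —b→ u5
  u4 = 0\{a} | (a.0 | b.0)\{b} :: —a→ u5
  u5 = 0\{a} | (0 | b.0)\{b} :: ·
Q's transition system — 10 states:
  v0 = ((a.0 | a.0)\{a} + (0 | 0 + b.0)\{a}) | b.(a.0 | a.0)\{b} :: —b→ v1, —b→ v2
  v1 = ((a.0 | a.0)\{a} + (0 | 0 + b.0)\{a}) | (a.0 | a.0)\{b} :: —a→ v3, —a→ v4, —b→ v5
  v2 = 0\{a} | b.(a.0 | a.0)\{b} :: —b→ v5
  v3 = ((a.0 | a.0)\{a} + (0 | 0 + b.0)\{a}) | (0 | a.0)\{b} :: —a→ v6, —b→ v7
  v4 = ((a.0 | a.0)\{a} + (0 | 0 + b.0)\{a}) | (a.0 | 0)\{b} :: —a→ v6, —b→ v8
  v5 = 0\{a} | (a.0 | a.0)\{b} :: —a→ v7, —a→ v8
  v6 = ((a.0 | a.0)\{a} + (0 | 0 + b.0)\{a}) | (0 | 0)\{b} :: —b→ v9
  v7 = 0\{a} | (0 | a.0)\{b} :: —a→ v9
  v8 = 0\{a} | (a.0 | 0)\{b} :: —a→ v9
  v9 = 0\{a} | (0 | 0)\{b} :: ·
Run σ = ⟨baa⟩ on Q: start {v0}
  after b @ step 1: {v1, v2}
  after a @ step 2: {v3, v4}
  after a @ step 3: {v6}
  Q completes σ.
Run σ = ⟨baa⟩ on P: start {u0}
  after b @ step 1: {u1, u2}
  after a @ step 2: {u3}
  after a @ step 3: ∅ (P stuck)

traces(P) ≠ traces(Q) — witness ⟨baa⟩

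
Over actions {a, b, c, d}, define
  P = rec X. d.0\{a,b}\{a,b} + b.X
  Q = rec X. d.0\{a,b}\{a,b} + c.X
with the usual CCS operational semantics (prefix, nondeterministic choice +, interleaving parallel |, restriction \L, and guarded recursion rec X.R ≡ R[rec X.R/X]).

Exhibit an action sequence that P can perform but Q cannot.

b

LTS(P): 2 reachable states
  p0 = rec X. d.0\{a,b}\{a,b} + b.X :: --b--▸ p0, --d--▸ p1
  p1 = 0\{a,b}\{a,b} :: ∅
LTS(Q): 2 reachable states
  q0 = rec X. d.0\{a,b}\{a,b} + c.X :: --c--▸ q0, --d--▸ q1
  q1 = 0\{a,b}\{a,b} :: ∅
Trace ⟨b⟩ through P, begin at {p0}:
  step 1 (b): {p0}
  ✓ P
Trace ⟨b⟩ through Q, begin at {q0}:
  step 1 (b): ∅  — Q cannot continue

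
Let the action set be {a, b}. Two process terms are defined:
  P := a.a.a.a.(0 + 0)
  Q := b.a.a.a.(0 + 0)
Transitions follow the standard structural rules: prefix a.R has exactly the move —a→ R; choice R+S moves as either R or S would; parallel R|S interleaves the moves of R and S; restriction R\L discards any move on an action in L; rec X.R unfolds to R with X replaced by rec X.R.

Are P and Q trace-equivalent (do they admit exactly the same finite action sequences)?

P's transition system — 5 states:
  p0 = a.a.a.a.(0 + 0) :: —a→ p1
  p1 = a.a.a.(0 + 0) :: —a→ p2
  p2 = a.a.(0 + 0) :: —a→ p3
  p3 = a.(0 + 0) :: —a→ p4
  p4 = 0 + 0 :: deadlocked
Q's transition system — 5 states:
  q0 = b.a.a.a.(0 + 0) :: —b→ q1
  q1 = a.a.a.(0 + 0) :: —a→ q2
  q2 = a.a.(0 + 0) :: —a→ q3
  q3 = a.(0 + 0) :: —a→ q4
  q4 = 0 + 0 :: deadlocked
Run σ = ⟨a⟩ on P: start {p0}
  [1] a ⇒ {p1}
  P completes σ.
Run σ = ⟨a⟩ on Q: start {q0}
  [1] a ⇒ no successor for Q

trace-distinct — witness ⟨a⟩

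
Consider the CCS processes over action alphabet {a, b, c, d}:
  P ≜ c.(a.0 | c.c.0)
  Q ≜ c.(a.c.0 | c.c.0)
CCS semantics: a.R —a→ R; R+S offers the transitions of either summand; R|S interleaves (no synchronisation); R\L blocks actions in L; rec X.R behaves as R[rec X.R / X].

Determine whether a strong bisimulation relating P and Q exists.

NO

Reachable graph of P (7 states):
  u0 = c.(a.0 | c.c.0) ⊢ --c--▸ u1
  u1 = a.0 | c.c.0 ⊢ --a--▸ u2, --c--▸ u3
  u2 = 0 | c.c.0 ⊢ --c--▸ u4
  u3 = a.0 | c.0 ⊢ --a--▸ u4, --c--▸ u5
  u4 = 0 | c.0 ⊢ --c--▸ u6
  u5 = a.0 | 0 ⊢ --a--▸ u6
  u6 = 0 | 0 ⊢ ·
Reachable graph of Q (10 states):
  v0 = c.(a.c.0 | c.c.0) ⊢ --c--▸ v1
  v1 = a.c.0 | c.c.0 ⊢ --a--▸ v2, --c--▸ v3
  v2 = c.0 | c.c.0 ⊢ --c--▸ v4, --c--▸ v5
  v3 = a.c.0 | c.0 ⊢ --a--▸ v5, --c--▸ v6
  v4 = 0 | c.c.0 ⊢ --c--▸ v7
  v5 = c.0 | c.0 ⊢ --c--▸ v7, --c--▸ v8
  v6 = a.c.0 | 0 ⊢ --a--▸ v8
  v7 = 0 | c.0 ⊢ --c--▸ v9
  v8 = c.0 | 0 ⊢ --c--▸ v9
  v9 = 0 | 0 ⊢ ·
Partition-refinement fixed point:
  B0 = {u0}
  B1 = {u1}
  B2 = {u2, v4, v5}
  B3 = {u4, v7, v8}
  B4 = {u6, v9}
  B5 = {u3}
  B6 = {u5}
  B7 = {v0}
  B8 = {v1}
  B9 = {v2}
  B10 = {v3}
  B11 = {v6}
u0 ∈ B0, v0 ∈ B7 → different blocks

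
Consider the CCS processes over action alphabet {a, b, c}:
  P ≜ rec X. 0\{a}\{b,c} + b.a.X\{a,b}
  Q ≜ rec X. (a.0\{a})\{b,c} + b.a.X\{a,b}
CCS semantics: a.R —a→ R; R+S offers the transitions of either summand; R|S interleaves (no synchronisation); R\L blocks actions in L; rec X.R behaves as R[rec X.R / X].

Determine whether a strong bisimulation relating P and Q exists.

P ≁ Q

P's transition system — 3 states:
  m0 = rec X. 0\{a}\{b,c} + b.a.X\{a,b} | -b-> m1
  m1 = a.(rec X. 0\{a}\{b,c} + b.a.X\{a,b})\{a,b} | -a-> m2
  m2 = (rec X. 0\{a}\{b,c} + b.a.X\{a,b})\{a,b} | deadlocked
Q's transition system — 4 states:
  n0 = rec X. (a.0\{a})\{b,c} + b.a.X\{a,b} | -a-> n1, -b-> n2
  n1 = 0\{a}\{b,c} | deadlocked
  n2 = a.(rec X. (a.0\{a})\{b,c} + b.a.X\{a,b})\{a,b} | -a-> n3
  n3 = (rec X. (a.0\{a})\{b,c} + b.a.X\{a,b})\{a,b} | deadlocked
Partition-refinement fixed point:
  B0 = {m0}
  B1 = {m1, n2}
  B2 = {m2, n1, n3}
  B3 = {n0}
m0 ∈ B0, n0 ∈ B3 → different blocks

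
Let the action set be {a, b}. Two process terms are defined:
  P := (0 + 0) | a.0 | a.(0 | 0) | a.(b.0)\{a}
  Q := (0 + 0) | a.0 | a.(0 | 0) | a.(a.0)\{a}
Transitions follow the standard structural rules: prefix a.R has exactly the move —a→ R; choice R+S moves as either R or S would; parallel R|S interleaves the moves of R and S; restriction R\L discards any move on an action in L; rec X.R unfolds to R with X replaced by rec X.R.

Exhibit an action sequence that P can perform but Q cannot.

P's transition system — 12 states:
  s0 = (0 + 0) | a.0 | a.(0 | 0) | a.(b.0)\{a} has moves —a→ s1, —a→ s2, —a→ s3
  s1 = (0 + 0) | 0 | a.(0 | 0) | a.(b.0)\{a} has moves —a→ s4, —a→ s5
  s2 = (0 + 0) | a.0 | (0 | 0) | a.(b.0)\{a} has moves —a→ s4, —a→ s6
  s3 = (0 + 0) | a.0 | a.(0 | 0) | (b.0)\{a} has moves —a→ s5, —a→ s6, —b→ s7
  s4 = (0 + 0) | 0 | (0 | 0) | a.(b.0)\{a} has moves —a→ s8
  s5 = (0 + 0) | 0 | a.(0 | 0) | (b.0)\{a} has moves —a→ s8, —b→ s9
  s6 = (0 + 0) | a.0 | (0 | 0) | (b.0)\{a} has moves —a→ s8, —b→ s10
  s7 = (0 + 0) | a.0 | a.(0 | 0) | 0\{a} has moves —a→ s10, —a→ s9
  s8 = (0 + 0) | 0 | (0 | 0) | (b.0)\{a} has moves —b→ s11
  s9 = (0 + 0) | 0 | a.(0 | 0) | 0\{a} has moves —a→ s11
  s10 = (0 + 0) | a.0 | (0 | 0) | 0\{a} has moves —a→ s11
  s11 = (0 + 0) | 0 | (0 | 0) | 0\{a} has moves ·
Q's transition system — 8 states:
  t0 = (0 + 0) | a.0 | a.(0 | 0) | a.(a.0)\{a} has moves —a→ t1, —a→ t2, —a→ t3
  t1 = (0 + 0) | 0 | a.(0 | 0) | a.(a.0)\{a} has moves —a→ t4, —a→ t5
  t2 = (0 + 0) | a.0 | (0 | 0) | a.(a.0)\{a} has moves —a→ t4, —a→ t6
  t3 = (0 + 0) | a.0 | a.(0 | 0) | (a.0)\{a} has moves —a→ t5, —a→ t6
  t4 = (0 + 0) | 0 | (0 | 0) | a.(a.0)\{a} has moves —a→ t7
  t5 = (0 + 0) | 0 | a.(0 | 0) | (a.0)\{a} has moves —a→ t7
  t6 = (0 + 0) | a.0 | (0 | 0) | (a.0)\{a} has moves —a→ t7
  t7 = (0 + 0) | 0 | (0 | 0) | (a.0)\{a} has moves ·
Trace ⟨ab⟩ through P, begin at {s0}:
  [1] a ⇒ {s1, s2, s3}
  [2] b ⇒ {s7}
  — P admits the full trace.
Trace ⟨ab⟩ through Q, begin at {t0}:
  [1] a ⇒ {t1, t2, t3}
  [2] b ⇒ no successor for Q

ab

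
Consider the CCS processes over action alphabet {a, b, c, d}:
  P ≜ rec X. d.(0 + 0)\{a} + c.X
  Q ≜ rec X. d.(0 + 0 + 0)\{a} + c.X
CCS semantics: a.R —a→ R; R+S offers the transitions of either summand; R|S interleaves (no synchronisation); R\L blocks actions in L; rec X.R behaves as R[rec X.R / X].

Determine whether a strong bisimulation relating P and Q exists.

LTS(P): 2 reachable states
  p0 = rec X. d.(0 + 0)\{a} + c.X → -c-> p0, -d-> p1
  p1 = (0 + 0)\{a} → (no moves)
LTS(Q): 2 reachable states
  q0 = rec X. d.(0 + 0 + 0)\{a} + c.X → -c-> q0, -d-> q1
  q1 = (0 + 0 + 0)\{a} → (no moves)
Coarsest stable partition (strong bisimilarity classes):
  B0 = {p0, q0}
  B1 = {p1, q1}
p0 ∈ B0, q0 ∈ B0 → same block

bisimilar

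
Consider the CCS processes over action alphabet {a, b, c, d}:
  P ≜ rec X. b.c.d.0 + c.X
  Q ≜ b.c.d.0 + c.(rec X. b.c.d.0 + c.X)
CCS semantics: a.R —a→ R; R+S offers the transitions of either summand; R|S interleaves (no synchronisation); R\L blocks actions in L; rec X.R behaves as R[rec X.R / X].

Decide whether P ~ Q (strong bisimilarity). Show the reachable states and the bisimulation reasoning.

YES

LTS(P): 4 reachable states
  s0 = rec X. b.c.d.0 + c.X | --b--▸ s1, --c--▸ s0
  s1 = c.d.0 | --c--▸ s2
  s2 = d.0 | --d--▸ s3
  s3 = 0 | ·
LTS(Q): 5 reachable states
  t0 = b.c.d.0 + c.(rec X. b.c.d.0 + c.X) | --b--▸ t1, --c--▸ t2
  t1 = c.d.0 | --c--▸ t3
  t2 = rec X. b.c.d.0 + c.X | --b--▸ t1, --c--▸ t2
  t3 = d.0 | --d--▸ t4
  t4 = 0 | ·
Partition-refinement fixed point:
  B0 = {s0, t0, t2}
  B1 = {s1, t1}
  B2 = {s2, t3}
  B3 = {s3, t4}
s0 ∈ B0, t0 ∈ B0 → same block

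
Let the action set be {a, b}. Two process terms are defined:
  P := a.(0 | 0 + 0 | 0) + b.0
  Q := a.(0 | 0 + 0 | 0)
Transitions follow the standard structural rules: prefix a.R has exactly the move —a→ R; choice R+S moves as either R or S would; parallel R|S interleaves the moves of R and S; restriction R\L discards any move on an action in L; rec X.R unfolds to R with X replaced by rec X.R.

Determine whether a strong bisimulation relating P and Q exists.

P ≁ Q

Reachable graph of P (3 states):
  s0 = a.(0 | 0 + 0 | 0) + b.0 :: —a→ s1, —b→ s2
  s1 = 0 | 0 + 0 | 0 :: ∅
  s2 = 0 :: ∅
Reachable graph of Q (2 states):
  t0 = a.(0 | 0 + 0 | 0) :: —a→ t1
  t1 = 0 | 0 + 0 | 0 :: ∅
Coarsest stable partition (strong bisimilarity classes):
  B0 = {s0}
  B1 = {s1, s2, t1}
  B2 = {t0}
s0 ∈ B0, t0 ∈ B2 → different blocks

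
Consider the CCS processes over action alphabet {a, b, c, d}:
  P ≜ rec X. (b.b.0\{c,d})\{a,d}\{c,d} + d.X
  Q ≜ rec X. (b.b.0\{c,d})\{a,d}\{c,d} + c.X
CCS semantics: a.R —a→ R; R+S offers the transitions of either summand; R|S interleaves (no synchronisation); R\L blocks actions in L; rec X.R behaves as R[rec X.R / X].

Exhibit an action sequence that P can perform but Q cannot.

d

Reachable graph of P (3 states):
  p0 = rec X. (b.b.0\{c,d})\{a,d}\{c,d} + d.X | =b=> p1, =d=> p0
  p1 = (b.0\{c,d})\{a,d}\{c,d} | =b=> p2
  p2 = 0\{c,d}\{a,d}\{c,d} | ·
Reachable graph of Q (3 states):
  q0 = rec X. (b.b.0\{c,d})\{a,d}\{c,d} + c.X | =b=> q1, =c=> q0
  q1 = (b.0\{c,d})\{a,d}\{c,d} | =b=> q2
  q2 = 0\{c,d}\{a,d}\{c,d} | ·
Trace ⟨d⟩ through P, begin at {p0}:
  after d @ step 1: {p0}
  — P admits the full trace.
Trace ⟨d⟩ through Q, begin at {q0}:
  after d @ step 1: ∅ (Q stuck)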